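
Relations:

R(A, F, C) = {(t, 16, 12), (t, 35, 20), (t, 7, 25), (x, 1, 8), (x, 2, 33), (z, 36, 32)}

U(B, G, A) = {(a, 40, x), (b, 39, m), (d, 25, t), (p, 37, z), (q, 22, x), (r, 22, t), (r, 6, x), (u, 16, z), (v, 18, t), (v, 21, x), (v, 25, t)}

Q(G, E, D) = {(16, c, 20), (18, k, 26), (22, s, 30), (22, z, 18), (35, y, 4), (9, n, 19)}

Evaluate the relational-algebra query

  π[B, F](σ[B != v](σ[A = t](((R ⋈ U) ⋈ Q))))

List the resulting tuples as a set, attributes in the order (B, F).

Natural join on A: {(t, 16, 12, d, 25), (t, 16, 12, r, 22), (t, 16, 12, v, 18), (t, 16, 12, v, 25), (t, 35, 20, d, 25), (t, 35, 20, r, 22), (t, 35, 20, v, 18), (t, 35, 20, v, 25), (t, 7, 25, d, 25), (t, 7, 25, r, 22), (t, 7, 25, v, 18), (t, 7, 25, v, 25), (x, 1, 8, a, 40), (x, 1, 8, q, 22), (x, 1, 8, r, 6), (x, 1, 8, v, 21), (x, 2, 33, a, 40), (x, 2, 33, q, 22), (x, 2, 33, r, 6), (x, 2, 33, v, 21), (z, 36, 32, p, 37), (z, 36, 32, u, 16)}
Natural join on G: {(t, 16, 12, r, 22, s, 30), (t, 16, 12, r, 22, z, 18), (t, 16, 12, v, 18, k, 26), (t, 35, 20, r, 22, s, 30), (t, 35, 20, r, 22, z, 18), (t, 35, 20, v, 18, k, 26), (t, 7, 25, r, 22, s, 30), (t, 7, 25, r, 22, z, 18), (t, 7, 25, v, 18, k, 26), (x, 1, 8, q, 22, s, 30), (x, 1, 8, q, 22, z, 18), (x, 2, 33, q, 22, s, 30), (x, 2, 33, q, 22, z, 18), (z, 36, 32, u, 16, c, 20)}
Filtering on A = t leaves {(t, 16, 12, r, 22, s, 30), (t, 16, 12, r, 22, z, 18), (t, 16, 12, v, 18, k, 26), (t, 35, 20, r, 22, s, 30), (t, 35, 20, r, 22, z, 18), (t, 35, 20, v, 18, k, 26), (t, 7, 25, r, 22, s, 30), (t, 7, 25, r, 22, z, 18), (t, 7, 25, v, 18, k, 26)}.
Filtering on B != v leaves {(t, 16, 12, r, 22, s, 30), (t, 16, 12, r, 22, z, 18), (t, 35, 20, r, 22, s, 30), (t, 35, 20, r, 22, z, 18), (t, 7, 25, r, 22, s, 30), (t, 7, 25, r, 22, z, 18)}.
Projecting to B, F (3 duplicate(s) eliminated): {(r, 16), (r, 35), (r, 7)}

{(r, 16), (r, 35), (r, 7)}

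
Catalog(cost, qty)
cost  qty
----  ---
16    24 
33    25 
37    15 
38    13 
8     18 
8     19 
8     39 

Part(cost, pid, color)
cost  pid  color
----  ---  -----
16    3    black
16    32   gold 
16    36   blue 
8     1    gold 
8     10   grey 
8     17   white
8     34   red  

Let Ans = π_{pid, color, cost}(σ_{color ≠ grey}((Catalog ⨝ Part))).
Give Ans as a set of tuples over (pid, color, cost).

Natural join on cost: {(16, 24, 3, black), (16, 24, 32, gold), (16, 24, 36, blue), (8, 18, 1, gold), (8, 18, 10, grey), (8, 18, 17, white), (8, 18, 34, red), (8, 19, 1, gold), (8, 19, 10, grey), (8, 19, 17, white), (8, 19, 34, red), (8, 39, 1, gold), (8, 39, 10, grey), (8, 39, 17, white), (8, 39, 34, red)}
Filtering on color ≠ grey leaves {(16, 24, 3, black), (16, 24, 32, gold), (16, 24, 36, blue), (8, 18, 1, gold), (8, 18, 17, white), (8, 18, 34, red), (8, 19, 1, gold), (8, 19, 17, white), (8, 19, 34, red), (8, 39, 1, gold), (8, 39, 17, white), (8, 39, 34, red)}.
π[pid, color, cost]: project onto (pid, color, cost) (6 duplicate(s) eliminated) → {(1, gold, 8), (17, white, 8), (3, black, 16), (32, gold, 16), (34, red, 8), (36, blue, 16)}

{(1, gold, 8), (17, white, 8), (3, black, 16), (32, gold, 16), (34, red, 8), (36, blue, 16)}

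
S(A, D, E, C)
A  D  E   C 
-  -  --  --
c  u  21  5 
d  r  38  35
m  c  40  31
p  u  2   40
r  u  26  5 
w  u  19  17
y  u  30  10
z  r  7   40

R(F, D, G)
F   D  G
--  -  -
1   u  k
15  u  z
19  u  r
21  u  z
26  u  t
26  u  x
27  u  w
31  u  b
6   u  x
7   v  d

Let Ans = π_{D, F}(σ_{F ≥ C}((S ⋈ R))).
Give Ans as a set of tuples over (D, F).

{(u, 15), (u, 19), (u, 21), (u, 26), (u, 27), (u, 31), (u, 6)}

Joining S and R on D yields {(c, u, 21, 5, 1, k), (c, u, 21, 5, 15, z), (c, u, 21, 5, 19, r), (c, u, 21, 5, 21, z), (c, u, 21, 5, 26, t), (c, u, 21, 5, 26, x), (c, u, 21, 5, 27, w), (c, u, 21, 5, 31, b), (c, u, 21, 5, 6, x), (p, u, 2, 40, 1, k), (p, u, 2, 40, 15, z), (p, u, 2, 40, 19, r), (p, u, 2, 40, 21, z), (p, u, 2, 40, 26, t), (p, u, 2, 40, 26, x), (p, u, 2, 40, 27, w), (p, u, 2, 40, 31, b), (p, u, 2, 40, 6, x), (r, u, 26, 5, 1, k), (r, u, 26, 5, 15, z), (r, u, 26, 5, 19, r), (r, u, 26, 5, 21, z), (r, u, 26, 5, 26, t), (r, u, 26, 5, 26, x), (r, u, 26, 5, 27, w), (r, u, 26, 5, 31, b), (r, u, 26, 5, 6, x), (w, u, 19, 17, 1, k), (w, u, 19, 17, 15, z), (w, u, 19, 17, 19, r), (w, u, 19, 17, 21, z), (w, u, 19, 17, 26, t), (w, u, 19, 17, 26, x), (w, u, 19, 17, 27, w), (w, u, 19, 17, 31, b), (w, u, 19, 17, 6, x), (y, u, 30, 10, 1, k), (y, u, 30, 10, 15, z), (y, u, 30, 10, 19, r), (y, u, 30, 10, 21, z), (y, u, 30, 10, 26, t), (y, u, 30, 10, 26, x), (y, u, 30, 10, 27, w), (y, u, 30, 10, 31, b), (y, u, 30, 10, 6, x)}.
Filtering on F ≥ C leaves {(c, u, 21, 5, 15, z), (c, u, 21, 5, 19, r), (c, u, 21, 5, 21, z), (c, u, 21, 5, 26, t), (c, u, 21, 5, 26, x), (c, u, 21, 5, 27, w), (c, u, 21, 5, 31, b), (c, u, 21, 5, 6, x), (r, u, 26, 5, 15, z), (r, u, 26, 5, 19, r), (r, u, 26, 5, 21, z), (r, u, 26, 5, 26, t), (r, u, 26, 5, 26, x), (r, u, 26, 5, 27, w), (r, u, 26, 5, 31, b), (r, u, 26, 5, 6, x), (w, u, 19, 17, 19, r), (w, u, 19, 17, 21, z), (w, u, 19, 17, 26, t), (w, u, 19, 17, 26, x), (w, u, 19, 17, 27, w), (w, u, 19, 17, 31, b), (y, u, 30, 10, 15, z), (y, u, 30, 10, 19, r), (y, u, 30, 10, 21, z), (y, u, 30, 10, 26, t), (y, u, 30, 10, 26, x), (y, u, 30, 10, 27, w), (y, u, 30, 10, 31, b)}.
Keep only column(s) D, F (22 duplicate(s) eliminated): {(u, 15), (u, 19), (u, 21), (u, 26), (u, 27), (u, 31), (u, 6)}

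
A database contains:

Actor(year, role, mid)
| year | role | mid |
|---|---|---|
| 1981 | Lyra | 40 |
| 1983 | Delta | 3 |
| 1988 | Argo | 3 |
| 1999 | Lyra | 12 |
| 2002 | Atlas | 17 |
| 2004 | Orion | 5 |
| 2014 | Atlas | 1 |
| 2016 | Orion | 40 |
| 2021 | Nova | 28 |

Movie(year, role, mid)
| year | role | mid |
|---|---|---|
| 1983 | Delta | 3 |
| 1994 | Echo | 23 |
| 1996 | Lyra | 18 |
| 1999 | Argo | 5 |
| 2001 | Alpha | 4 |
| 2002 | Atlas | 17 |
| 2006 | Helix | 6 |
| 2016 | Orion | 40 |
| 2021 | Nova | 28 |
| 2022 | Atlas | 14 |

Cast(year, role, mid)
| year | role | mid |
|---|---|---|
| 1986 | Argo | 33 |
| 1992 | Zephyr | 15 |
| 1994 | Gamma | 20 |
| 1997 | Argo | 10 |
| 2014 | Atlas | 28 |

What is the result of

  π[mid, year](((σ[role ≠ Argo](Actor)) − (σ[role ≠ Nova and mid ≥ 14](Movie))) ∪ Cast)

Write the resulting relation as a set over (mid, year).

{(1, 2014), (10, 1997), (12, 1999), (15, 1992), (20, 1994), (28, 2014), (28, 2021), (3, 1983), (33, 1986), (40, 1981), (5, 2004)}

Apply σ_{role ≠ Argo}; surviving tuples: {(1981, Lyra, 40), (1983, Delta, 3), (1999, Lyra, 12), (2002, Atlas, 17), (2004, Orion, 5), (2014, Atlas, 1), (2016, Orion, 40), (2021, Nova, 28)}
Apply σ_{role ≠ Nova and mid ≥ 14}; surviving tuples: {(1994, Echo, 23), (1996, Lyra, 18), (2002, Atlas, 17), (2016, Orion, 40), (2022, Atlas, 14)}
Set difference of the two operands is {(1981, Lyra, 40), (1983, Delta, 3), (1999, Lyra, 12), (2004, Orion, 5), (2014, Atlas, 1), (2021, Nova, 28)}.
Set union of the two operands is {(1981, Lyra, 40), (1983, Delta, 3), (1986, Argo, 33), (1992, Zephyr, 15), (1994, Gamma, 20), (1997, Argo, 10), (1999, Lyra, 12), (2004, Orion, 5), (2014, Atlas, 1), (2014, Atlas, 28), (2021, Nova, 28)}.
π[mid, year]: project onto (mid, year) → {(1, 2014), (10, 1997), (12, 1999), (15, 1992), (20, 1994), (28, 2014), (28, 2021), (3, 1983), (33, 1986), (40, 1981), (5, 2004)}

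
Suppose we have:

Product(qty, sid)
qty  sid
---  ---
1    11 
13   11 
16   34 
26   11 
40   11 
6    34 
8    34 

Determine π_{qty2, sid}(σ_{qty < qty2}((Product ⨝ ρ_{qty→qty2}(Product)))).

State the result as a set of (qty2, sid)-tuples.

ρ[qty→qty2]: schema becomes (qty2, sid); tuples unchanged.
Natural join on sid: {(1, 11, 1), (1, 11, 13), (1, 11, 26), (1, 11, 40), (13, 11, 1), (13, 11, 13), (13, 11, 26), (13, 11, 40), (16, 34, 16), (16, 34, 6), (16, 34, 8), (26, 11, 1), (26, 11, 13), (26, 11, 26), (26, 11, 40), (40, 11, 1), (40, 11, 13), (40, 11, 26), (40, 11, 40), (6, 34, 16), (6, 34, 6), (6, 34, 8), (8, 34, 16), (8, 34, 6), (8, 34, 8)}
Selection qty < qty2: {(1, 11, 13), (1, 11, 26), (1, 11, 40), (13, 11, 26), (13, 11, 40), (26, 11, 40), (6, 34, 16), (6, 34, 8), (8, 34, 16)}
π[qty2, sid]: project onto (qty2, sid) (4 duplicate(s) eliminated) → {(13, 11), (16, 34), (26, 11), (40, 11), (8, 34)}

{(13, 11), (16, 34), (26, 11), (40, 11), (8, 34)}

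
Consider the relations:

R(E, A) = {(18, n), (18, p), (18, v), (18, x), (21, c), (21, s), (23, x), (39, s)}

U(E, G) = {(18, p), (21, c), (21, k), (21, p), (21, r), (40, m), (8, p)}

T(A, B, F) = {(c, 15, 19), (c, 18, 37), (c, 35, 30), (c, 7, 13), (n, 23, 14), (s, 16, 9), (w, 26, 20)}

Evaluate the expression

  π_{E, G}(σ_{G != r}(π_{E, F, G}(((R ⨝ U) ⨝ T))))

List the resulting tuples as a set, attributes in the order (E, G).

Joining R and U on E yields {(18, n, p), (18, p, p), (18, v, p), (18, x, p), (21, c, c), (21, c, k), (21, c, p), (21, c, r), (21, s, c), (21, s, k), (21, s, p), (21, s, r)}.
Joining (R ⨝ U) and T on A yields {(18, n, p, 23, 14), (21, c, c, 15, 19), (21, c, c, 18, 37), (21, c, c, 35, 30), (21, c, c, 7, 13), (21, c, k, 15, 19), (21, c, k, 18, 37), (21, c, k, 35, 30), (21, c, k, 7, 13), (21, c, p, 15, 19), (21, c, p, 18, 37), (21, c, p, 35, 30), (21, c, p, 7, 13), (21, c, r, 15, 19), (21, c, r, 18, 37), (21, c, r, 35, 30), (21, c, r, 7, 13), (21, s, c, 16, 9), (21, s, k, 16, 9), (21, s, p, 16, 9), (21, s, r, 16, 9)}.
π_{E, F, G} gives {(18, 14, p), (21, 13, c), (21, 13, k), (21, 13, p), (21, 13, r), (21, 19, c), (21, 19, k), (21, 19, p), (21, 19, r), (21, 30, c), (21, 30, k), (21, 30, p), (21, 30, r), (21, 37, c), (21, 37, k), (21, 37, p), (21, 37, r), (21, 9, c), (21, 9, k), (21, 9, p), (21, 9, r)}.
σ[G != r]: keep tuples satisfying G != r → {(18, 14, p), (21, 13, c), (21, 13, k), (21, 13, p), (21, 19, c), (21, 19, k), (21, 19, p), (21, 30, c), (21, 30, k), (21, 30, p), (21, 37, c), (21, 37, k), (21, 37, p), (21, 9, c), (21, 9, k), (21, 9, p)}
π_{E, G} gives {(18, p), (21, c), (21, k), (21, p)} (12 duplicate(s) eliminated).

{(18, p), (21, c), (21, k), (21, p)}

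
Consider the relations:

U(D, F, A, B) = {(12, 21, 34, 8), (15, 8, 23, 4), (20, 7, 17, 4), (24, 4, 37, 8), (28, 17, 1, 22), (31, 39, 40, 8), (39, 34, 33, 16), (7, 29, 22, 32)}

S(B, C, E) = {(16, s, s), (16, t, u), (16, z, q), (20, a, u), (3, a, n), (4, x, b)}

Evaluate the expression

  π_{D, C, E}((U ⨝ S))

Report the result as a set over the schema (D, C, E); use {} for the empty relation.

Joining U and S on B yields {(15, 8, 23, 4, x, b), (20, 7, 17, 4, x, b), (39, 34, 33, 16, s, s), (39, 34, 33, 16, t, u), (39, 34, 33, 16, z, q)}.
π_{D, C, E} gives {(15, x, b), (20, x, b), (39, s, s), (39, t, u), (39, z, q)}.

{(15, x, b), (20, x, b), (39, s, s), (39, t, u), (39, z, q)}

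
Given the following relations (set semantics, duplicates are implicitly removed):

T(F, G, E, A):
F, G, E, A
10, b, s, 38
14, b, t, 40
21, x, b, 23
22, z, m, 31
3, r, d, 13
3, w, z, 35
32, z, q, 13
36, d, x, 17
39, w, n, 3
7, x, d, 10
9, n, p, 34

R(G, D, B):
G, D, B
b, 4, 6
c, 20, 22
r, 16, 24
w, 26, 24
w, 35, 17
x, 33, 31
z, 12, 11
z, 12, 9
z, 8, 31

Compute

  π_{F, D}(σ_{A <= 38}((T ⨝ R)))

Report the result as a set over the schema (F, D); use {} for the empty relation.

Joining T and R on G yields {(10, b, s, 38, 4, 6), (14, b, t, 40, 4, 6), (21, x, b, 23, 33, 31), (22, z, m, 31, 12, 11), (22, z, m, 31, 12, 9), (22, z, m, 31, 8, 31), (3, r, d, 13, 16, 24), (3, w, z, 35, 26, 24), (3, w, z, 35, 35, 17), (32, z, q, 13, 12, 11), (32, z, q, 13, 12, 9), (32, z, q, 13, 8, 31), (39, w, n, 3, 26, 24), (39, w, n, 3, 35, 17), (7, x, d, 10, 33, 31)}.
σ[A <= 38]: keep tuples satisfying A <= 38 → {(10, b, s, 38, 4, 6), (21, x, b, 23, 33, 31), (22, z, m, 31, 12, 11), (22, z, m, 31, 12, 9), (22, z, m, 31, 8, 31), (3, r, d, 13, 16, 24), (3, w, z, 35, 26, 24), (3, w, z, 35, 35, 17), (32, z, q, 13, 12, 11), (32, z, q, 13, 12, 9), (32, z, q, 13, 8, 31), (39, w, n, 3, 26, 24), (39, w, n, 3, 35, 17), (7, x, d, 10, 33, 31)}
π_{F, D} gives {(10, 4), (21, 33), (22, 12), (22, 8), (3, 16), (3, 26), (3, 35), (32, 12), (32, 8), (39, 26), (39, 35), (7, 33)} (2 duplicate(s) eliminated).

{(10, 4), (21, 33), (22, 12), (22, 8), (3, 16), (3, 26), (3, 35), (32, 12), (32, 8), (39, 26), (39, 35), (7, 33)}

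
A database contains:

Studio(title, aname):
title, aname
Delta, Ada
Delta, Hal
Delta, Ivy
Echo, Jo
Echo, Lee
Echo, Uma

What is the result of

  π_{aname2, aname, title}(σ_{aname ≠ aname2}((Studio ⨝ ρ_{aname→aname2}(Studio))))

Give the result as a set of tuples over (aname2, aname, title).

ρ[aname→aname2]: schema becomes (title, aname2); tuples unchanged.
Joining Studio and ρ_{aname→aname2}(Studio) on title yields {(Delta, Ada, Ada), (Delta, Ada, Hal), (Delta, Ada, Ivy), (Delta, Hal, Ada), (Delta, Hal, Hal), (Delta, Hal, Ivy), (Delta, Ivy, Ada), (Delta, Ivy, Hal), (Delta, Ivy, Ivy), (Echo, Jo, Jo), (Echo, Jo, Lee), (Echo, Jo, Uma), (Echo, Lee, Jo), (Echo, Lee, Lee), (Echo, Lee, Uma), (Echo, Uma, Jo), (Echo, Uma, Lee), (Echo, Uma, Uma)}.
Filtering on aname ≠ aname2 leaves {(Delta, Ada, Hal), (Delta, Ada, Ivy), (Delta, Hal, Ada), (Delta, Hal, Ivy), (Delta, Ivy, Ada), (Delta, Ivy, Hal), (Echo, Jo, Lee), (Echo, Jo, Uma), (Echo, Lee, Jo), (Echo, Lee, Uma), (Echo, Uma, Jo), (Echo, Uma, Lee)}.
Keep only column(s) aname2, aname, title: {(Ada, Hal, Delta), (Ada, Ivy, Delta), (Hal, Ada, Delta), (Hal, Ivy, Delta), (Ivy, Ada, Delta), (Ivy, Hal, Delta), (Jo, Lee, Echo), (Jo, Uma, Echo), (Lee, Jo, Echo), (Lee, Uma, Echo), (Uma, Jo, Echo), (Uma, Lee, Echo)}

{(Ada, Hal, Delta), (Ada, Ivy, Delta), (Hal, Ada, Delta), (Hal, Ivy, Delta), (Ivy, Ada, Delta), (Ivy, Hal, Delta), (Jo, Lee, Echo), (Jo, Uma, Echo), (Lee, Jo, Echo), (Lee, Uma, Echo), (Uma, Jo, Echo), (Uma, Lee, Echo)}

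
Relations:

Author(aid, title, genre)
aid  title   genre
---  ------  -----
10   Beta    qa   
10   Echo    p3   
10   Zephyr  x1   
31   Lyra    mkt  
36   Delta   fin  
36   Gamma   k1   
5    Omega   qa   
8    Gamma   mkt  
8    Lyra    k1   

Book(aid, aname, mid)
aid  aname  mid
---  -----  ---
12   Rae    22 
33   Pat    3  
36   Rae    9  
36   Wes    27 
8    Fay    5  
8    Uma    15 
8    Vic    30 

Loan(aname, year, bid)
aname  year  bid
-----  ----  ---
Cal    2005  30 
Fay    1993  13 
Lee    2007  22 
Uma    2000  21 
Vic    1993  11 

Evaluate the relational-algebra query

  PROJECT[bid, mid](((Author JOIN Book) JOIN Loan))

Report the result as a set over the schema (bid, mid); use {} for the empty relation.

{(11, 30), (13, 5), (21, 15)}

Author ⋈ Book (natural join on aid): {(36, Delta, fin, Rae, 9), (36, Delta, fin, Wes, 27), (36, Gamma, k1, Rae, 9), (36, Gamma, k1, Wes, 27), (8, Gamma, mkt, Fay, 5), (8, Gamma, mkt, Uma, 15), (8, Gamma, mkt, Vic, 30), (8, Lyra, k1, Fay, 5), (8, Lyra, k1, Uma, 15), (8, Lyra, k1, Vic, 30)}
(Author JOIN Book) ⋈ Loan (natural join on aname): {(8, Gamma, mkt, Fay, 5, 1993, 13), (8, Gamma, mkt, Uma, 15, 2000, 21), (8, Gamma, mkt, Vic, 30, 1993, 11), (8, Lyra, k1, Fay, 5, 1993, 13), (8, Lyra, k1, Uma, 15, 2000, 21), (8, Lyra, k1, Vic, 30, 1993, 11)}
Projecting to bid, mid (3 duplicate(s) eliminated): {(11, 30), (13, 5), (21, 15)}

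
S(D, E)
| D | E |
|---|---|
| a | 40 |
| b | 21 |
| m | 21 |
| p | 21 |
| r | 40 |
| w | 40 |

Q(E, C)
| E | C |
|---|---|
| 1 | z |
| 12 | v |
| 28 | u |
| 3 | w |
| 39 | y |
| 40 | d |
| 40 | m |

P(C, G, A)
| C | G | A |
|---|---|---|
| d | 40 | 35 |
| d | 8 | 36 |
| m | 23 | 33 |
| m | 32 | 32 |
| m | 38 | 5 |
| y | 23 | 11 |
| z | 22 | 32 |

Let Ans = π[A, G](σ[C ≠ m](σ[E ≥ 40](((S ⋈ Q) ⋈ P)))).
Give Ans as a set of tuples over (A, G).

{(35, 40), (36, 8)}

Joining S and Q on E yields {(a, 40, d), (a, 40, m), (r, 40, d), (r, 40, m), (w, 40, d), (w, 40, m)}.
Joining (S ⋈ Q) and P on C yields {(a, 40, d, 40, 35), (a, 40, d, 8, 36), (a, 40, m, 23, 33), (a, 40, m, 32, 32), (a, 40, m, 38, 5), (r, 40, d, 40, 35), (r, 40, d, 8, 36), (r, 40, m, 23, 33), (r, 40, m, 32, 32), (r, 40, m, 38, 5), (w, 40, d, 40, 35), (w, 40, d, 8, 36), (w, 40, m, 23, 33), (w, 40, m, 32, 32), (w, 40, m, 38, 5)}.
Selection E ≥ 40: {(a, 40, d, 40, 35), (a, 40, d, 8, 36), (a, 40, m, 23, 33), (a, 40, m, 32, 32), (a, 40, m, 38, 5), (r, 40, d, 40, 35), (r, 40, d, 8, 36), (r, 40, m, 23, 33), (r, 40, m, 32, 32), (r, 40, m, 38, 5), (w, 40, d, 40, 35), (w, 40, d, 8, 36), (w, 40, m, 23, 33), (w, 40, m, 32, 32), (w, 40, m, 38, 5)}
Selection C ≠ m: {(a, 40, d, 40, 35), (a, 40, d, 8, 36), (r, 40, d, 40, 35), (r, 40, d, 8, 36), (w, 40, d, 40, 35), (w, 40, d, 8, 36)}
Keep only column(s) A, G (4 duplicate(s) eliminated): {(35, 40), (36, 8)}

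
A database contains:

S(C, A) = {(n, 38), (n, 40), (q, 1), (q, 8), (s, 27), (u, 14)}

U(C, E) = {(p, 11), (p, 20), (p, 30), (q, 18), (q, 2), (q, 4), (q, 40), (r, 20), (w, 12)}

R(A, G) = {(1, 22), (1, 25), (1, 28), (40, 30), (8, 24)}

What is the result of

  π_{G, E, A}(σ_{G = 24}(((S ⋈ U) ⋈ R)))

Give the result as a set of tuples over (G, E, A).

{(24, 18, 8), (24, 2, 8), (24, 4, 8), (24, 40, 8)}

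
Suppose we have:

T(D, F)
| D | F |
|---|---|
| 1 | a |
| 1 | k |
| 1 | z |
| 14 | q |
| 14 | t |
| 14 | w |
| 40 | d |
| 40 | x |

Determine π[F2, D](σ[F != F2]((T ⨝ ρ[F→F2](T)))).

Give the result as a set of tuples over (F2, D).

ρ[F→F2]: schema becomes (D, F2); tuples unchanged.
T ⋈ ρ[F→F2](T) (natural join on D): {(1, a, a), (1, a, k), (1, a, z), (1, k, a), (1, k, k), (1, k, z), (1, z, a), (1, z, k), (1, z, z), (14, q, q), (14, q, t), (14, q, w), (14, t, q), (14, t, t), (14, t, w), (14, w, q), (14, w, t), (14, w, w), (40, d, d), (40, d, x), (40, x, d), (40, x, x)}
Selection F != F2: {(1, a, k), (1, a, z), (1, k, a), (1, k, z), (1, z, a), (1, z, k), (14, q, t), (14, q, w), (14, t, q), (14, t, w), (14, w, q), (14, w, t), (40, d, x), (40, x, d)}
Projecting to F2, D (6 duplicate(s) eliminated): {(a, 1), (d, 40), (k, 1), (q, 14), (t, 14), (w, 14), (x, 40), (z, 1)}

{(a, 1), (d, 40), (k, 1), (q, 14), (t, 14), (w, 14), (x, 40), (z, 1)}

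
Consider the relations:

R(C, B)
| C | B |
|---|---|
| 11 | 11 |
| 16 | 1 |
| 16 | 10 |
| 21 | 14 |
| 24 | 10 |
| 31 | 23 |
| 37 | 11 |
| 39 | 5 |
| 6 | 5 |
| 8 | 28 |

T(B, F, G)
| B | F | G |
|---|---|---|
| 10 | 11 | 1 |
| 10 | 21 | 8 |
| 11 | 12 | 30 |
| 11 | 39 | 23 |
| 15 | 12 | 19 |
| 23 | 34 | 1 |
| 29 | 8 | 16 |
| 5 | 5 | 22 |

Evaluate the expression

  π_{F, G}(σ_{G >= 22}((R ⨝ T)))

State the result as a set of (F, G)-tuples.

Joining R and T on B yields {(11, 11, 12, 30), (11, 11, 39, 23), (16, 10, 11, 1), (16, 10, 21, 8), (24, 10, 11, 1), (24, 10, 21, 8), (31, 23, 34, 1), (37, 11, 12, 30), (37, 11, 39, 23), (39, 5, 5, 22), (6, 5, 5, 22)}.
Filtering on G >= 22 leaves {(11, 11, 12, 30), (11, 11, 39, 23), (37, 11, 12, 30), (37, 11, 39, 23), (39, 5, 5, 22), (6, 5, 5, 22)}.
π_{F, G} gives {(12, 30), (39, 23), (5, 22)} (3 duplicate(s) eliminated).

{(12, 30), (39, 23), (5, 22)}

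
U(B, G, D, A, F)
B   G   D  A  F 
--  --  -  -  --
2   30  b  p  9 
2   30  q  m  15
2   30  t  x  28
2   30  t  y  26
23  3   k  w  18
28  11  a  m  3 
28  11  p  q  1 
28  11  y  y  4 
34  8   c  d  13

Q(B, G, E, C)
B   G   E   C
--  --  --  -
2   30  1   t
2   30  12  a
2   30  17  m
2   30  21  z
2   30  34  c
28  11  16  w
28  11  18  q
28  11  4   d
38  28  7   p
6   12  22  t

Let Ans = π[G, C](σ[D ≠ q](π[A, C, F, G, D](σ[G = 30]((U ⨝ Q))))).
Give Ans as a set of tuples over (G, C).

{(30, a), (30, c), (30, m), (30, t), (30, z)}

U ⋈ Q (natural join on B, G): {(2, 30, b, p, 9, 1, t), (2, 30, b, p, 9, 12, a), (2, 30, b, p, 9, 17, m), (2, 30, b, p, 9, 21, z), (2, 30, b, p, 9, 34, c), (2, 30, q, m, 15, 1, t), (2, 30, q, m, 15, 12, a), (2, 30, q, m, 15, 17, m), (2, 30, q, m, 15, 21, z), (2, 30, q, m, 15, 34, c), (2, 30, t, x, 28, 1, t), (2, 30, t, x, 28, 12, a), (2, 30, t, x, 28, 17, m), (2, 30, t, x, 28, 21, z), (2, 30, t, x, 28, 34, c), (2, 30, t, y, 26, 1, t), (2, 30, t, y, 26, 12, a), (2, 30, t, y, 26, 17, m), (2, 30, t, y, 26, 21, z), (2, 30, t, y, 26, 34, c), (28, 11, a, m, 3, 16, w), (28, 11, a, m, 3, 18, q), (28, 11, a, m, 3, 4, d), (28, 11, p, q, 1, 16, w), (28, 11, p, q, 1, 18, q), (28, 11, p, q, 1, 4, d), (28, 11, y, y, 4, 16, w), (28, 11, y, y, 4, 18, q), (28, 11, y, y, 4, 4, d)}
Filtering on G = 30 leaves {(2, 30, b, p, 9, 1, t), (2, 30, b, p, 9, 12, a), (2, 30, b, p, 9, 17, m), (2, 30, b, p, 9, 21, z), (2, 30, b, p, 9, 34, c), (2, 30, q, m, 15, 1, t), (2, 30, q, m, 15, 12, a), (2, 30, q, m, 15, 17, m), (2, 30, q, m, 15, 21, z), (2, 30, q, m, 15, 34, c), (2, 30, t, x, 28, 1, t), (2, 30, t, x, 28, 12, a), (2, 30, t, x, 28, 17, m), (2, 30, t, x, 28, 21, z), (2, 30, t, x, 28, 34, c), (2, 30, t, y, 26, 1, t), (2, 30, t, y, 26, 12, a), (2, 30, t, y, 26, 17, m), (2, 30, t, y, 26, 21, z), (2, 30, t, y, 26, 34, c)}.
π_{A, C, F, G, D} gives {(m, a, 15, 30, q), (m, c, 15, 30, q), (m, m, 15, 30, q), (m, t, 15, 30, q), (m, z, 15, 30, q), (p, a, 9, 30, b), (p, c, 9, 30, b), (p, m, 9, 30, b), (p, t, 9, 30, b), (p, z, 9, 30, b), (x, a, 28, 30, t), (x, c, 28, 30, t), (x, m, 28, 30, t), (x, t, 28, 30, t), (x, z, 28, 30, t), (y, a, 26, 30, t), (y, c, 26, 30, t), (y, m, 26, 30, t), (y, t, 26, 30, t), (y, z, 26, 30, t)}.
Filtering on D ≠ q leaves {(p, a, 9, 30, b), (p, c, 9, 30, b), (p, m, 9, 30, b), (p, t, 9, 30, b), (p, z, 9, 30, b), (x, a, 28, 30, t), (x, c, 28, 30, t), (x, m, 28, 30, t), (x, t, 28, 30, t), (x, z, 28, 30, t), (y, a, 26, 30, t), (y, c, 26, 30, t), (y, m, 26, 30, t), (y, t, 26, 30, t), (y, z, 26, 30, t)}.
π_{G, C} gives {(30, a), (30, c), (30, m), (30, t), (30, z)} (10 duplicate(s) eliminated).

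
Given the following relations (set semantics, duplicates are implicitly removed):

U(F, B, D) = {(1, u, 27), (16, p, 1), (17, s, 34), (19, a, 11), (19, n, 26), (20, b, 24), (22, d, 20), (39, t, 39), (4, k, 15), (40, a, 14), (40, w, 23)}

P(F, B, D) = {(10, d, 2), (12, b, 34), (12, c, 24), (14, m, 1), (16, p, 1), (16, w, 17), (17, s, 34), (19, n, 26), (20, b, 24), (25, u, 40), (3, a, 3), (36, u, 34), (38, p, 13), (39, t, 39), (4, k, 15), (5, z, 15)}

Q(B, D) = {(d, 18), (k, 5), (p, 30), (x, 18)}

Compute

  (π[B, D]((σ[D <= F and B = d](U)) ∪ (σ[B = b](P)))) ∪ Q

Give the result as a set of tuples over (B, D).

{(b, 24), (b, 34), (d, 18), (d, 20), (k, 5), (p, 30), (x, 18)}

σ[D <= F and B = d]: keep tuples satisfying D <= F and B = d → {(22, d, 20)}
σ[B = b]: keep tuples satisfying B = b → {(12, b, 34), (20, b, 24)}
Taking the union: {(12, b, 34), (20, b, 24), (22, d, 20)}
π_{B, D} gives {(b, 24), (b, 34), (d, 20)}.
Taking the union: {(b, 24), (b, 34), (d, 18), (d, 20), (k, 5), (p, 30), (x, 18)}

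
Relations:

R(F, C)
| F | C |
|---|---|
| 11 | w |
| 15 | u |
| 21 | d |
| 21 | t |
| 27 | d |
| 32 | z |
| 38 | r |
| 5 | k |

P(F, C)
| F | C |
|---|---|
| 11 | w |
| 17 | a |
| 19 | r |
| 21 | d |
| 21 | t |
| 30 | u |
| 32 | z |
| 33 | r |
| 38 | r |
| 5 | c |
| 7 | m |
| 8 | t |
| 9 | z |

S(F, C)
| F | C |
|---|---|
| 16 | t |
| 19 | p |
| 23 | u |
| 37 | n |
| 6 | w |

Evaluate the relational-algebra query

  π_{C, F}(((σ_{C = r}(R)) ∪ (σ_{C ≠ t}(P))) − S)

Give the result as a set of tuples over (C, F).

Selection C = r: {(38, r)}
Selection C ≠ t: {(11, w), (17, a), (19, r), (21, d), (30, u), (32, z), (33, r), (38, r), (5, c), (7, m), (9, z)}
Taking the union: {(11, w), (17, a), (19, r), (21, d), (30, u), (32, z), (33, r), (38, r), (5, c), (7, m), (9, z)}
Taking the difference: {(11, w), (17, a), (19, r), (21, d), (30, u), (32, z), (33, r), (38, r), (5, c), (7, m), (9, z)}
Keep only column(s) C, F: {(a, 17), (c, 5), (d, 21), (m, 7), (r, 19), (r, 33), (r, 38), (u, 30), (w, 11), (z, 32), (z, 9)}

{(a, 17), (c, 5), (d, 21), (m, 7), (r, 19), (r, 33), (r, 38), (u, 30), (w, 11), (z, 32), (z, 9)}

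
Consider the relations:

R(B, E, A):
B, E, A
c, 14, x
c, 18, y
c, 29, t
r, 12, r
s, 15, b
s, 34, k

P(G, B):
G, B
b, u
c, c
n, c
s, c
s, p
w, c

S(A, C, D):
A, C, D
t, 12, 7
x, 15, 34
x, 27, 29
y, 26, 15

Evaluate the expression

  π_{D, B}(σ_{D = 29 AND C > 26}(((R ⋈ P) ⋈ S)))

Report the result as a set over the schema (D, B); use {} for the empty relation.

{(29, c)}

Joining R and P on B yields {(c, 14, x, c), (c, 14, x, n), (c, 14, x, s), (c, 14, x, w), (c, 18, y, c), (c, 18, y, n), (c, 18, y, s), (c, 18, y, w), (c, 29, t, c), (c, 29, t, n), (c, 29, t, s), (c, 29, t, w)}.
Joining (R ⋈ P) and S on A yields {(c, 14, x, c, 15, 34), (c, 14, x, c, 27, 29), (c, 14, x, n, 15, 34), (c, 14, x, n, 27, 29), (c, 14, x, s, 15, 34), (c, 14, x, s, 27, 29), (c, 14, x, w, 15, 34), (c, 14, x, w, 27, 29), (c, 18, y, c, 26, 15), (c, 18, y, n, 26, 15), (c, 18, y, s, 26, 15), (c, 18, y, w, 26, 15), (c, 29, t, c, 12, 7), (c, 29, t, n, 12, 7), (c, 29, t, s, 12, 7), (c, 29, t, w, 12, 7)}.
Selection D = 29 AND C > 26: {(c, 14, x, c, 27, 29), (c, 14, x, n, 27, 29), (c, 14, x, s, 27, 29), (c, 14, x, w, 27, 29)}
π_{D, B} gives {(29, c)} (3 duplicate(s) eliminated).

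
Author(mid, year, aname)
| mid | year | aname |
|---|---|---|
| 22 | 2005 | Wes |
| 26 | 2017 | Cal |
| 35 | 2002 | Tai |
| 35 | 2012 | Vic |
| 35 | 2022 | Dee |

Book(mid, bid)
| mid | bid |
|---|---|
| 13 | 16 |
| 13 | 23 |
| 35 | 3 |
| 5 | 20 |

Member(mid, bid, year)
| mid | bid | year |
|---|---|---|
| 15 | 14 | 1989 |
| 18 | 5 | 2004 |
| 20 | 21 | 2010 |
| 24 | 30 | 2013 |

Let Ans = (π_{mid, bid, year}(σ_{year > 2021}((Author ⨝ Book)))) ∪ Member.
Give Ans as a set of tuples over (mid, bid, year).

Joining Author and Book on mid yields {(35, 2002, Tai, 3), (35, 2012, Vic, 3), (35, 2022, Dee, 3)}.
Apply σ_{year > 2021}; surviving tuples: {(35, 2022, Dee, 3)}
π_{mid, bid, year} gives {(35, 3, 2022)}.
Taking the union: {(15, 14, 1989), (18, 5, 2004), (20, 21, 2010), (24, 30, 2013), (35, 3, 2022)}

{(15, 14, 1989), (18, 5, 2004), (20, 21, 2010), (24, 30, 2013), (35, 3, 2022)}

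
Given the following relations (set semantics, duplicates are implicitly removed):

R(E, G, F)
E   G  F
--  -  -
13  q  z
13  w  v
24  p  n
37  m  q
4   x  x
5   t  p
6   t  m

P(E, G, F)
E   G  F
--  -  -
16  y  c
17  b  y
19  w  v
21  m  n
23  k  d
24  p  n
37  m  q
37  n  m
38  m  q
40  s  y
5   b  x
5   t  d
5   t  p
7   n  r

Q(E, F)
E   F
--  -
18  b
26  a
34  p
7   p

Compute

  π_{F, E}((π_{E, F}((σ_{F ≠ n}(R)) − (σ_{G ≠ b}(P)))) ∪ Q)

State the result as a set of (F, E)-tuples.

{(a, 26), (b, 18), (m, 6), (p, 34), (p, 7), (v, 13), (x, 4), (z, 13)}

σ[F ≠ n]: keep tuples satisfying F ≠ n → {(13, q, z), (13, w, v), (37, m, q), (4, x, x), (5, t, p), (6, t, m)}
σ[G ≠ b]: keep tuples satisfying G ≠ b → {(16, y, c), (19, w, v), (21, m, n), (23, k, d), (24, p, n), (37, m, q), (37, n, m), (38, m, q), (40, s, y), (5, t, d), (5, t, p), (7, n, r)}
Set difference of the two operands is {(13, q, z), (13, w, v), (4, x, x), (6, t, m)}.
Keep only column(s) E, F: {(13, v), (13, z), (4, x), (6, m)}
Set union of the two operands is {(13, v), (13, z), (18, b), (26, a), (34, p), (4, x), (6, m), (7, p)}.
Keep only column(s) F, E: {(a, 26), (b, 18), (m, 6), (p, 34), (p, 7), (v, 13), (x, 4), (z, 13)}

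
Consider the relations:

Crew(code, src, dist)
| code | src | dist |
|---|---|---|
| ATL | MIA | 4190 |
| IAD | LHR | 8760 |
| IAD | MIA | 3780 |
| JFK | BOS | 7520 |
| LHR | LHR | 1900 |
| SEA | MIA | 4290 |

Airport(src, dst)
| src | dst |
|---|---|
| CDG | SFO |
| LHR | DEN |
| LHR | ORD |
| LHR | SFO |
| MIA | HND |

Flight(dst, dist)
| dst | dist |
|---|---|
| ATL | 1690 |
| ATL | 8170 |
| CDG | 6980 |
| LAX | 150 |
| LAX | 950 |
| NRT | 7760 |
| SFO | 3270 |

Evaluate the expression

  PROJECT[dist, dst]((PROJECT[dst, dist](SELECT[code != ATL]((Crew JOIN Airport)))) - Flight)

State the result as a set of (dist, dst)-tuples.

{(1900, DEN), (1900, ORD), (1900, SFO), (3780, HND), (4290, HND), (8760, DEN), (8760, ORD), (8760, SFO)}

Crew ⋈ Airport (natural join on src): {(ATL, MIA, 4190, HND), (IAD, LHR, 8760, DEN), (IAD, LHR, 8760, ORD), (IAD, LHR, 8760, SFO), (IAD, MIA, 3780, HND), (LHR, LHR, 1900, DEN), (LHR, LHR, 1900, ORD), (LHR, LHR, 1900, SFO), (SEA, MIA, 4290, HND)}
Selection code != ATL: {(IAD, LHR, 8760, DEN), (IAD, LHR, 8760, ORD), (IAD, LHR, 8760, SFO), (IAD, MIA, 3780, HND), (LHR, LHR, 1900, DEN), (LHR, LHR, 1900, ORD), (LHR, LHR, 1900, SFO), (SEA, MIA, 4290, HND)}
Keep only column(s) dst, dist: {(DEN, 1900), (DEN, 8760), (HND, 3780), (HND, 4290), (ORD, 1900), (ORD, 8760), (SFO, 1900), (SFO, 8760)}
Difference: {(DEN, 1900), (DEN, 8760), (HND, 3780), (HND, 4290), (ORD, 1900), (ORD, 8760), (SFO, 1900), (SFO, 8760)} with {(ATL, 1690), (ATL, 8170), (CDG, 6980), (LAX, 150), (LAX, 950), (NRT, 7760), (SFO, 3270)} → {(DEN, 1900), (DEN, 8760), (HND, 3780), (HND, 4290), (ORD, 1900), (ORD, 8760), (SFO, 1900), (SFO, 8760)}
Keep only column(s) dist, dst: {(1900, DEN), (1900, ORD), (1900, SFO), (3780, HND), (4290, HND), (8760, DEN), (8760, ORD), (8760, SFO)}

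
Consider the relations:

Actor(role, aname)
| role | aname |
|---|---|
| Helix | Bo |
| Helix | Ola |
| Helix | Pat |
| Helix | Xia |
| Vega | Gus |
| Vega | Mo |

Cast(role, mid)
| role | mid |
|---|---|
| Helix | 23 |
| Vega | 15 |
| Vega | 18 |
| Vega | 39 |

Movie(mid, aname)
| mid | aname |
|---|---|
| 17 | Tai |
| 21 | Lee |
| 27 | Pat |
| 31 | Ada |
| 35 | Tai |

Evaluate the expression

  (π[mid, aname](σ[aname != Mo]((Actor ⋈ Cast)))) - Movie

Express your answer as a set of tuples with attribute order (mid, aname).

{(15, Gus), (18, Gus), (23, Bo), (23, Ola), (23, Pat), (23, Xia), (39, Gus)}

Natural join on role: {(Helix, Bo, 23), (Helix, Ola, 23), (Helix, Pat, 23), (Helix, Xia, 23), (Vega, Gus, 15), (Vega, Gus, 18), (Vega, Gus, 39), (Vega, Mo, 15), (Vega, Mo, 18), (Vega, Mo, 39)}
Filtering on aname != Mo leaves {(Helix, Bo, 23), (Helix, Ola, 23), (Helix, Pat, 23), (Helix, Xia, 23), (Vega, Gus, 15), (Vega, Gus, 18), (Vega, Gus, 39)}.
π_{mid, aname} gives {(15, Gus), (18, Gus), (23, Bo), (23, Ola), (23, Pat), (23, Xia), (39, Gus)}.
Difference: {(15, Gus), (18, Gus), (23, Bo), (23, Ola), (23, Pat), (23, Xia), (39, Gus)} with {(17, Tai), (21, Lee), (27, Pat), (31, Ada), (35, Tai)} → {(15, Gus), (18, Gus), (23, Bo), (23, Ola), (23, Pat), (23, Xia), (39, Gus)}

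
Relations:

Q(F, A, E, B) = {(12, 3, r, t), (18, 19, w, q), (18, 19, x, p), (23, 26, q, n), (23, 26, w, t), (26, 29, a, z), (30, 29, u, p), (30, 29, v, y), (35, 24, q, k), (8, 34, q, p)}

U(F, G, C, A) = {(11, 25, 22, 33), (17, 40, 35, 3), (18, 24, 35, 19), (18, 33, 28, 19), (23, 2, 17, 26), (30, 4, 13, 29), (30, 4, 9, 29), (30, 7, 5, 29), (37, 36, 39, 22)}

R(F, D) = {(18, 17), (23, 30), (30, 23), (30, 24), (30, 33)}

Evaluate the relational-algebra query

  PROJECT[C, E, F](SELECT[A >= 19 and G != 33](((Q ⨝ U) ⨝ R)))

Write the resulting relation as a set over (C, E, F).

{(13, u, 30), (13, v, 30), (17, q, 23), (17, w, 23), (35, w, 18), (35, x, 18), (5, u, 30), (5, v, 30), (9, u, 30), (9, v, 30)}

Joining Q and U on F, A yields {(18, 19, w, q, 24, 35), (18, 19, w, q, 33, 28), (18, 19, x, p, 24, 35), (18, 19, x, p, 33, 28), (23, 26, q, n, 2, 17), (23, 26, w, t, 2, 17), (30, 29, u, p, 4, 13), (30, 29, u, p, 4, 9), (30, 29, u, p, 7, 5), (30, 29, v, y, 4, 13), (30, 29, v, y, 4, 9), (30, 29, v, y, 7, 5)}.
Joining (Q ⨝ U) and R on F yields {(18, 19, w, q, 24, 35, 17), (18, 19, w, q, 33, 28, 17), (18, 19, x, p, 24, 35, 17), (18, 19, x, p, 33, 28, 17), (23, 26, q, n, 2, 17, 30), (23, 26, w, t, 2, 17, 30), (30, 29, u, p, 4, 13, 23), (30, 29, u, p, 4, 13, 24), (30, 29, u, p, 4, 13, 33), (30, 29, u, p, 4, 9, 23), (30, 29, u, p, 4, 9, 24), (30, 29, u, p, 4, 9, 33), (30, 29, u, p, 7, 5, 23), (30, 29, u, p, 7, 5, 24), (30, 29, u, p, 7, 5, 33), (30, 29, v, y, 4, 13, 23), (30, 29, v, y, 4, 13, 24), (30, 29, v, y, 4, 13, 33), (30, 29, v, y, 4, 9, 23), (30, 29, v, y, 4, 9, 24), (30, 29, v, y, 4, 9, 33), (30, 29, v, y, 7, 5, 23), (30, 29, v, y, 7, 5, 24), (30, 29, v, y, 7, 5, 33)}.
Selection A >= 19 and G != 33: {(18, 19, w, q, 24, 35, 17), (18, 19, x, p, 24, 35, 17), (23, 26, q, n, 2, 17, 30), (23, 26, w, t, 2, 17, 30), (30, 29, u, p, 4, 13, 23), (30, 29, u, p, 4, 13, 24), (30, 29, u, p, 4, 13, 33), (30, 29, u, p, 4, 9, 23), (30, 29, u, p, 4, 9, 24), (30, 29, u, p, 4, 9, 33), (30, 29, u, p, 7, 5, 23), (30, 29, u, p, 7, 5, 24), (30, 29, u, p, 7, 5, 33), (30, 29, v, y, 4, 13, 23), (30, 29, v, y, 4, 13, 24), (30, 29, v, y, 4, 13, 33), (30, 29, v, y, 4, 9, 23), (30, 29, v, y, 4, 9, 24), (30, 29, v, y, 4, 9, 33), (30, 29, v, y, 7, 5, 23), (30, 29, v, y, 7, 5, 24), (30, 29, v, y, 7, 5, 33)}
Projecting to C, E, F (12 duplicate(s) eliminated): {(13, u, 30), (13, v, 30), (17, q, 23), (17, w, 23), (35, w, 18), (35, x, 18), (5, u, 30), (5, v, 30), (9, u, 30), (9, v, 30)}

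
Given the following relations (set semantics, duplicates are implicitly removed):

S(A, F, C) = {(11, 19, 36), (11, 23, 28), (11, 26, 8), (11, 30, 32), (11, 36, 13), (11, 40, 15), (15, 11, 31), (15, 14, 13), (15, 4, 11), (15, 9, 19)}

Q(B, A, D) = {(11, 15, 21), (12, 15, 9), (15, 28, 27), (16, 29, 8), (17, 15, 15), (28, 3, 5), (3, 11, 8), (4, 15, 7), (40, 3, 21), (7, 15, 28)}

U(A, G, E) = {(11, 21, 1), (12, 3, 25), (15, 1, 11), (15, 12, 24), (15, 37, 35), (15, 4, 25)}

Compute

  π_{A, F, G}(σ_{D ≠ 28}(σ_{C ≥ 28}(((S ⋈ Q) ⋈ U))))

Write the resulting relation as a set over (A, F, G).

{(11, 19, 21), (11, 23, 21), (11, 30, 21), (15, 11, 1), (15, 11, 12), (15, 11, 37), (15, 11, 4)}

Joining S and Q on A yields {(11, 19, 36, 3, 8), (11, 23, 28, 3, 8), (11, 26, 8, 3, 8), (11, 30, 32, 3, 8), (11, 36, 13, 3, 8), (11, 40, 15, 3, 8), (15, 11, 31, 11, 21), (15, 11, 31, 12, 9), (15, 11, 31, 17, 15), (15, 11, 31, 4, 7), (15, 11, 31, 7, 28), (15, 14, 13, 11, 21), (15, 14, 13, 12, 9), (15, 14, 13, 17, 15), (15, 14, 13, 4, 7), (15, 14, 13, 7, 28), (15, 4, 11, 11, 21), (15, 4, 11, 12, 9), (15, 4, 11, 17, 15), (15, 4, 11, 4, 7), (15, 4, 11, 7, 28), (15, 9, 19, 11, 21), (15, 9, 19, 12, 9), (15, 9, 19, 17, 15), (15, 9, 19, 4, 7), (15, 9, 19, 7, 28)}.
Joining (S ⋈ Q) and U on A yields {(11, 19, 36, 3, 8, 21, 1), (11, 23, 28, 3, 8, 21, 1), (11, 26, 8, 3, 8, 21, 1), (11, 30, 32, 3, 8, 21, 1), (11, 36, 13, 3, 8, 21, 1), (11, 40, 15, 3, 8, 21, 1), (15, 11, 31, 11, 21, 1, 11), (15, 11, 31, 11, 21, 12, 24), (15, 11, 31, 11, 21, 37, 35), (15, 11, 31, 11, 21, 4, 25), (15, 11, 31, 12, 9, 1, 11), (15, 11, 31, 12, 9, 12, 24), (15, 11, 31, 12, 9, 37, 35), (15, 11, 31, 12, 9, 4, 25), (15, 11, 31, 17, 15, 1, 11), (15, 11, 31, 17, 15, 12, 24), (15, 11, 31, 17, 15, 37, 35), (15, 11, 31, 17, 15, 4, 25), (15, 11, 31, 4, 7, 1, 11), (15, 11, 31, 4, 7, 12, 24), (15, 11, 31, 4, 7, 37, 35), (15, 11, 31, 4, 7, 4, 25), (15, 11, 31, 7, 28, 1, 11), (15, 11, 31, 7, 28, 12, 24), (15, 11, 31, 7, 28, 37, 35), (15, 11, 31, 7, 28, 4, 25), (15, 14, 13, 11, 21, 1, 11), (15, 14, 13, 11, 21, 12, 24), (15, 14, 13, 11, 21, 37, 35), (15, 14, 13, 11, 21, 4, 25), (15, 14, 13, 12, 9, 1, 11), (15, 14, 13, 12, 9, 12, 24), (15, 14, 13, 12, 9, 37, 35), (15, 14, 13, 12, 9, 4, 25), (15, 14, 13, 17, 15, 1, 11), (15, 14, 13, 17, 15, 12, 24), (15, 14, 13, 17, 15, 37, 35), (15, 14, 13, 17, 15, 4, 25), (15, 14, 13, 4, 7, 1, 11), (15, 14, 13, 4, 7, 12, 24), (15, 14, 13, 4, 7, 37, 35), (15, 14, 13, 4, 7, 4, 25), (15, 14, 13, 7, 28, 1, 11), (15, 14, 13, 7, 28, 12, 24), (15, 14, 13, 7, 28, 37, 35), (15, 14, 13, 7, 28, 4, 25), (15, 4, 11, 11, 21, 1, 11), (15, 4, 11, 11, 21, 12, 24), (15, 4, 11, 11, 21, 37, 35), (15, 4, 11, 11, 21, 4, 25), (15, 4, 11, 12, 9, 1, 11), (15, 4, 11, 12, 9, 12, 24), (15, 4, 11, 12, 9, 37, 35), (15, 4, 11, 12, 9, 4, 25), (15, 4, 11, 17, 15, 1, 11), (15, 4, 11, 17, 15, 12, 24), (15, 4, 11, 17, 15, 37, 35), (15, 4, 11, 17, 15, 4, 25), (15, 4, 11, 4, 7, 1, 11), (15, 4, 11, 4, 7, 12, 24), (15, 4, 11, 4, 7, 37, 35), (15, 4, 11, 4, 7, 4, 25), (15, 4, 11, 7, 28, 1, 11), (15, 4, 11, 7, 28, 12, 24), (15, 4, 11, 7, 28, 37, 35), (15, 4, 11, 7, 28, 4, 25), (15, 9, 19, 11, 21, 1, 11), (15, 9, 19, 11, 21, 12, 24), (15, 9, 19, 11, 21, 37, 35), (15, 9, 19, 11, 21, 4, 25), (15, 9, 19, 12, 9, 1, 11), (15, 9, 19, 12, 9, 12, 24), (15, 9, 19, 12, 9, 37, 35), (15, 9, 19, 12, 9, 4, 25), (15, 9, 19, 17, 15, 1, 11), (15, 9, 19, 17, 15, 12, 24), (15, 9, 19, 17, 15, 37, 35), (15, 9, 19, 17, 15, 4, 25), (15, 9, 19, 4, 7, 1, 11), (15, 9, 19, 4, 7, 12, 24), (15, 9, 19, 4, 7, 37, 35), (15, 9, 19, 4, 7, 4, 25), (15, 9, 19, 7, 28, 1, 11), (15, 9, 19, 7, 28, 12, 24), (15, 9, 19, 7, 28, 37, 35), (15, 9, 19, 7, 28, 4, 25)}.
σ[C ≥ 28]: keep tuples satisfying C ≥ 28 → {(11, 19, 36, 3, 8, 21, 1), (11, 23, 28, 3, 8, 21, 1), (11, 30, 32, 3, 8, 21, 1), (15, 11, 31, 11, 21, 1, 11), (15, 11, 31, 11, 21, 12, 24), (15, 11, 31, 11, 21, 37, 35), (15, 11, 31, 11, 21, 4, 25), (15, 11, 31, 12, 9, 1, 11), (15, 11, 31, 12, 9, 12, 24), (15, 11, 31, 12, 9, 37, 35), (15, 11, 31, 12, 9, 4, 25), (15, 11, 31, 17, 15, 1, 11), (15, 11, 31, 17, 15, 12, 24), (15, 11, 31, 17, 15, 37, 35), (15, 11, 31, 17, 15, 4, 25), (15, 11, 31, 4, 7, 1, 11), (15, 11, 31, 4, 7, 12, 24), (15, 11, 31, 4, 7, 37, 35), (15, 11, 31, 4, 7, 4, 25), (15, 11, 31, 7, 28, 1, 11), (15, 11, 31, 7, 28, 12, 24), (15, 11, 31, 7, 28, 37, 35), (15, 11, 31, 7, 28, 4, 25)}
σ[D ≠ 28]: keep tuples satisfying D ≠ 28 → {(11, 19, 36, 3, 8, 21, 1), (11, 23, 28, 3, 8, 21, 1), (11, 30, 32, 3, 8, 21, 1), (15, 11, 31, 11, 21, 1, 11), (15, 11, 31, 11, 21, 12, 24), (15, 11, 31, 11, 21, 37, 35), (15, 11, 31, 11, 21, 4, 25), (15, 11, 31, 12, 9, 1, 11), (15, 11, 31, 12, 9, 12, 24), (15, 11, 31, 12, 9, 37, 35), (15, 11, 31, 12, 9, 4, 25), (15, 11, 31, 17, 15, 1, 11), (15, 11, 31, 17, 15, 12, 24), (15, 11, 31, 17, 15, 37, 35), (15, 11, 31, 17, 15, 4, 25), (15, 11, 31, 4, 7, 1, 11), (15, 11, 31, 4, 7, 12, 24), (15, 11, 31, 4, 7, 37, 35), (15, 11, 31, 4, 7, 4, 25)}
Keep only column(s) A, F, G (12 duplicate(s) eliminated): {(11, 19, 21), (11, 23, 21), (11, 30, 21), (15, 11, 1), (15, 11, 12), (15, 11, 37), (15, 11, 4)}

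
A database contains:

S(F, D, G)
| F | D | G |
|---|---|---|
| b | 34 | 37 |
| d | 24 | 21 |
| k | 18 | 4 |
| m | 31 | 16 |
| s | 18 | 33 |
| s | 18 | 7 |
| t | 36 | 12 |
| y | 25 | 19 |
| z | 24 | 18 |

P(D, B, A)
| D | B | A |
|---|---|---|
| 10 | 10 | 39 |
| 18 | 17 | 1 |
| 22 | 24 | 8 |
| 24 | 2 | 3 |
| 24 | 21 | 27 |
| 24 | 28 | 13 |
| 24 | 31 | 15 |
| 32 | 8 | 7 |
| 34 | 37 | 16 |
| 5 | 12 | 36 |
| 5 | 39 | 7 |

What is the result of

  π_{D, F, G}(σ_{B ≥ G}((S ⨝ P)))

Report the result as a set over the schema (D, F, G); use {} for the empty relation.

{(18, k, 4), (18, s, 7), (24, d, 21), (24, z, 18), (34, b, 37)}

Natural join on D: {(b, 34, 37, 37, 16), (d, 24, 21, 2, 3), (d, 24, 21, 21, 27), (d, 24, 21, 28, 13), (d, 24, 21, 31, 15), (k, 18, 4, 17, 1), (s, 18, 33, 17, 1), (s, 18, 7, 17, 1), (z, 24, 18, 2, 3), (z, 24, 18, 21, 27), (z, 24, 18, 28, 13), (z, 24, 18, 31, 15)}
Apply σ_{B ≥ G}; surviving tuples: {(b, 34, 37, 37, 16), (d, 24, 21, 21, 27), (d, 24, 21, 28, 13), (d, 24, 21, 31, 15), (k, 18, 4, 17, 1), (s, 18, 7, 17, 1), (z, 24, 18, 21, 27), (z, 24, 18, 28, 13), (z, 24, 18, 31, 15)}
Keep only column(s) D, F, G (4 duplicate(s) eliminated): {(18, k, 4), (18, s, 7), (24, d, 21), (24, z, 18), (34, b, 37)}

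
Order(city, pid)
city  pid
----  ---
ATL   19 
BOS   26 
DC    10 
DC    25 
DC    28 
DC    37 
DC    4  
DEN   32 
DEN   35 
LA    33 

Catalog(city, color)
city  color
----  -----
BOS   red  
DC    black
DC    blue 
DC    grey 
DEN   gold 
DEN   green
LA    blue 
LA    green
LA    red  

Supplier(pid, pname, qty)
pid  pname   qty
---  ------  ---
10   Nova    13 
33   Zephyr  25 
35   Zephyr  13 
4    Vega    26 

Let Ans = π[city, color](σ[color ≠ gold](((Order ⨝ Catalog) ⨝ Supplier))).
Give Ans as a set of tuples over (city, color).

Order ⋈ Catalog (natural join on city): {(BOS, 26, red), (DC, 10, black), (DC, 10, blue), (DC, 10, grey), (DC, 25, black), (DC, 25, blue), (DC, 25, grey), (DC, 28, black), (DC, 28, blue), (DC, 28, grey), (DC, 37, black), (DC, 37, blue), (DC, 37, grey), (DC, 4, black), (DC, 4, blue), (DC, 4, grey), (DEN, 32, gold), (DEN, 32, green), (DEN, 35, gold), (DEN, 35, green), (LA, 33, blue), (LA, 33, green), (LA, 33, red)}
(Order ⨝ Catalog) ⋈ Supplier (natural join on pid): {(DC, 10, black, Nova, 13), (DC, 10, blue, Nova, 13), (DC, 10, grey, Nova, 13), (DC, 4, black, Vega, 26), (DC, 4, blue, Vega, 26), (DC, 4, grey, Vega, 26), (DEN, 35, gold, Zephyr, 13), (DEN, 35, green, Zephyr, 13), (LA, 33, blue, Zephyr, 25), (LA, 33, green, Zephyr, 25), (LA, 33, red, Zephyr, 25)}
σ[color ≠ gold]: keep tuples satisfying color ≠ gold → {(DC, 10, black, Nova, 13), (DC, 10, blue, Nova, 13), (DC, 10, grey, Nova, 13), (DC, 4, black, Vega, 26), (DC, 4, blue, Vega, 26), (DC, 4, grey, Vega, 26), (DEN, 35, green, Zephyr, 13), (LA, 33, blue, Zephyr, 25), (LA, 33, green, Zephyr, 25), (LA, 33, red, Zephyr, 25)}
Keep only column(s) city, color (3 duplicate(s) eliminated): {(DC, black), (DC, blue), (DC, grey), (DEN, green), (LA, blue), (LA, green), (LA, red)}

{(DC, black), (DC, blue), (DC, grey), (DEN, green), (LA, blue), (LA, green), (LA, red)}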